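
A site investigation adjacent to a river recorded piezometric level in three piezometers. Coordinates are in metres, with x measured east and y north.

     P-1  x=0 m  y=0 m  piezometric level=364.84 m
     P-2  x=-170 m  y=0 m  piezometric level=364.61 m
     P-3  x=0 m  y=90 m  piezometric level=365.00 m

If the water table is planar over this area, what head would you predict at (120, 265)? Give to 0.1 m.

∂h/∂x = (364.61 − 364.84) / (-170 − 0) = +0.001353
∂h/∂y = (365.00 − 364.84) / (90 − 0) = +0.001778
h(120, 265) = 364.84 + (+0.001353)·(120) + (+0.001778)·(265) = 364.84 +0.162 +0.471 = 365.473 m.

365.5 m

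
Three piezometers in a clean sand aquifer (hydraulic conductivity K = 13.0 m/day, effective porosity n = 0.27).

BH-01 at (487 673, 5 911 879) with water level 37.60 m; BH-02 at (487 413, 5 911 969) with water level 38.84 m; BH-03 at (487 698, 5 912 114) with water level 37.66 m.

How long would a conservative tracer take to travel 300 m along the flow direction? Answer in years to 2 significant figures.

3.7 years

Differences from BH-01: to BH-02 (Δx, Δy, Δh) = (-260, 90, +1.24); to BH-03 = (25, 235, +0.06).
Solve a·Δx + b·Δy = Δh: det = (-260)·235 − 25·90 = -63350.
∂h/∂x = [(+1.24)·235 − (+0.06)·90] / -63350 = -0.004515
∂h/∂y = [(-260)·(+0.06) − 25·(+1.24)] / -63350 = +0.0007356
|∇h| = √(-0.004515² + 0.0007356²) = 0.004575
Seepage velocity v = K·i/n = 13.0 × 0.004575 / 0.27 = 0.2203 m/day.
t = 300 / 0.2203 = 1362 days = 3.73 years.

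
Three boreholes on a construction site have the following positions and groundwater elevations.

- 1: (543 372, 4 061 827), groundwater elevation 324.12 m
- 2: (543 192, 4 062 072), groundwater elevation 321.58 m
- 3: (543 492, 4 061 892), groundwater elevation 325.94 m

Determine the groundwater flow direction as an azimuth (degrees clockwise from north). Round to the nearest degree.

Taking 1 as reference: 2−1 = (-180, 245, -2.54); 3−1 = (120, 65, +1.82).
Solve a·Δx + b·Δy = Δh: det = (-180)·65 − 120·245 = -41100.
∂h/∂x = [(-2.54)·65 − (+1.82)·245] / -41100 = +0.01487
∂h/∂y = [(-180)·(+1.82) − 120·(-2.54)] / -41100 = +0.0005547
Flow direction (−∇h) has components (-0.01487 E, -0.0005547 N).
Azimuth = atan2(E, N) = atan2(-0.01487, -0.0005547) = 267.9° ≈ 268°.

268°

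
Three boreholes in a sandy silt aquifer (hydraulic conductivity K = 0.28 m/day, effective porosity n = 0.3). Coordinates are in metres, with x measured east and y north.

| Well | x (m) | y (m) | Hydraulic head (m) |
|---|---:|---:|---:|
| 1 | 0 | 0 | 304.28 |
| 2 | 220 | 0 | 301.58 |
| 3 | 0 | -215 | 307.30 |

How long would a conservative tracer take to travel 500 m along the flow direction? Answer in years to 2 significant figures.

∂h/∂x = (301.58 − 304.28) / (220 − 0) = -0.01227
∂h/∂y = (307.30 − 304.28) / (-215 − 0) = -0.01405
|∇h| = √(-0.01227² + -0.01405²) = 0.01865
Seepage velocity v = K·i/n = 0.28 × 0.01865 / 0.3 = 0.01741 m/day.
t = 500 / 0.01741 = 2.872e+04 days = 78.6 years.

79 years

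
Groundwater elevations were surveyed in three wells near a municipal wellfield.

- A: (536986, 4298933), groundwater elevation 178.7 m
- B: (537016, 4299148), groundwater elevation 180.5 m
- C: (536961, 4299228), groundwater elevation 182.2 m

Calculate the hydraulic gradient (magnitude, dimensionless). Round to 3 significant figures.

Differences from A: to B (Δx, Δy, Δh) = (30, 215, +1.8); to C = (-25, 295, +3.5).
Determinant of the coordinate differences = 30·295 − (-25)·215 = 14225.
∂h/∂x = [(+1.8)·295 − (+3.5)·215] / 14225 = -0.01557
∂h/∂y = [30·(+3.5) − (-25)·(+1.8)] / 14225 = +0.01054
|∇h| = √(-0.01557² + 0.01054²) = 0.0188

0.0188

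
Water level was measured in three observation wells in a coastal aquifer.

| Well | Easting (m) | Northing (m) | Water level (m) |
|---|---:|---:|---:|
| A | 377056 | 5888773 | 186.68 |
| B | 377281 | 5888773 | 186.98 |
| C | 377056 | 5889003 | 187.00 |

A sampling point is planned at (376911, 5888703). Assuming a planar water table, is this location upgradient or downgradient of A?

∂h/∂x = (186.98 − 186.68) / (377281 − 377056) = +0.001333
∂h/∂y = (187.00 − 186.68) / (5889003 − 5888773) = +0.001391
Head at (376911, 5888703) = 186.68 + (+0.001333)·(-145) + (+0.001391)·(-70) = 186.39 m.
That is lower than the 186.68 m at A, so the point is downgradient.

downgradient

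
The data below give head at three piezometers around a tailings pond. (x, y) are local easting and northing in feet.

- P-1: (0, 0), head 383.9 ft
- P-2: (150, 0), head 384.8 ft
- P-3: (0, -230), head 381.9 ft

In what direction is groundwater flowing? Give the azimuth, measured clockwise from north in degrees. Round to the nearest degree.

215°

∂h/∂x = (384.8 − 383.9) / (150 − 0) = +0.006000
∂h/∂y = (381.9 − 383.9) / (-230 − 0) = +0.008696
Flow direction (−∇h) has components (-0.006000 E, -0.008696 N).
Azimuth = atan2(E, N) = atan2(-0.006000, -0.008696) = 214.6° ≈ 215°.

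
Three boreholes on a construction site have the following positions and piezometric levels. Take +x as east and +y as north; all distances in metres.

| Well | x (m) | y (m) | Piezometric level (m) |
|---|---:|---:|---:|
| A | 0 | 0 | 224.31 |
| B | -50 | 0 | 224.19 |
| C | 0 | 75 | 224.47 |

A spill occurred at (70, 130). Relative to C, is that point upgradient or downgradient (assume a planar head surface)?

upgradient

∂h/∂x = (224.19 − 224.31) / (-50 − 0) = +0.002400
∂h/∂y = (224.47 − 224.31) / (75 − 0) = +0.002133
Head at (70, 130) = 224.31 + (+0.002400)·(70) + (+0.002133)·(130) = 224.76 m.
That is higher than the 224.47 m at C, so the point is upgradient.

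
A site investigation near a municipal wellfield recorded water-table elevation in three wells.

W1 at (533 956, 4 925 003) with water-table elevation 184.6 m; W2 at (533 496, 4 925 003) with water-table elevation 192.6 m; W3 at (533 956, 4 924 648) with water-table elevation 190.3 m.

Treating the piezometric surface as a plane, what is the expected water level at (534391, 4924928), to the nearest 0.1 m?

178.2 m

∂h/∂x = (192.6 − 184.6) / (533496 − 533956) = -0.01739
∂h/∂y = (190.3 − 184.6) / (4924648 − 4925003) = -0.01606
h(534391, 4924928) = 184.6 + (-0.01739)·(435) + (-0.01606)·(-75) = 184.6 -7.565 +1.204 = 178.239 m.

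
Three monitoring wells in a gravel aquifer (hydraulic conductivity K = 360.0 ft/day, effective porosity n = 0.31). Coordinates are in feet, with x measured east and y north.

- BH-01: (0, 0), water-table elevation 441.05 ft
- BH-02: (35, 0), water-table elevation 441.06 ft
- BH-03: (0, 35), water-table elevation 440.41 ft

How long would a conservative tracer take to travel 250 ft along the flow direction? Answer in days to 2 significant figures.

12 days

∂h/∂x = (441.06 − 441.05) / (35 − 0) = +0.0002857
∂h/∂y = (440.41 − 441.05) / (35 − 0) = -0.01829
|∇h| = √(0.0002857² + -0.01829²) = 0.01829
Seepage velocity v = K·i/n = 360.0 × 0.01829 / 0.31 = 21.24 ft/day.
t = 250 / 21.24 = 11.77 days.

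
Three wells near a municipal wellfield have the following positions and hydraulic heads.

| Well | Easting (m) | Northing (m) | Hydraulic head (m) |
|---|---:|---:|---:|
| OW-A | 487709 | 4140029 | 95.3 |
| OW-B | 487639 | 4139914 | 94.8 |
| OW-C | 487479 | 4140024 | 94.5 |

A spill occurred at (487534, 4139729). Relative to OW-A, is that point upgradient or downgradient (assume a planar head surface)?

Differences from OW-A: to OW-B (Δx, Δy, Δh) = (-70, -115, -0.5); to OW-C = (-230, -5, -0.8).
Solve a·Δx + b·Δy = Δh: det = (-70)·(-5) − (-230)·(-115) = -26100.
∂h/∂x = [(-0.5)·(-5) − (-0.8)·(-115)] / -26100 = +0.003429
∂h/∂y = [(-70)·(-0.8) − (-230)·(-0.5)] / -26100 = +0.002261
Head at (487534, 4139729) = 95.3 + (+0.003429)·(-175) + (+0.002261)·(-300) = 94.02 m.
That is lower than the 95.3 m at OW-A, so the point is downgradient.

downgradient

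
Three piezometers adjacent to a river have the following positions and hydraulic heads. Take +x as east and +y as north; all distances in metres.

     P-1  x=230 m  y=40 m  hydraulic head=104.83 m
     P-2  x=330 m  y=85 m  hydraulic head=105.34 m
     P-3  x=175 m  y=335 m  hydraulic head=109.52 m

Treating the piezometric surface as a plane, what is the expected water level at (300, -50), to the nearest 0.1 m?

103.3 m

Differences from P-1: to P-2 (Δx, Δy, Δh) = (100, 45, +0.51); to P-3 = (-55, 295, +4.69).
Determinant of the coordinate differences = 100·295 − (-55)·45 = 31975.
∂h/∂x = [(+0.51)·295 − (+4.69)·45] / 31975 = -0.001895
∂h/∂y = [100·(+4.69) − (-55)·(+0.51)] / 31975 = +0.01554
h(300, -50) = 104.83 + (-0.001895)·(70) + (+0.01554)·(-90) = 104.83 -0.133 -1.399 = 103.298 m.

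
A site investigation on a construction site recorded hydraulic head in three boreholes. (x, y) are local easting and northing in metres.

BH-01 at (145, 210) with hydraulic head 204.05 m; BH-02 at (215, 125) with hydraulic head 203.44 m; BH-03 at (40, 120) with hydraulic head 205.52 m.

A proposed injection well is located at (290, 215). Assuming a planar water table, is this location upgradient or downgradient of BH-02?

With h = a·x + b·y + c and BH-01 as origin, the differences give:
  70·a + (-85)·b = -0.61
  (-105)·a + (-90)·b = +1.47
Eliminate b (×(-90) and ×(-85), subtract): -15225·a = 179.850 → a = ∂h/∂x = -0.01181
Back-substitute: b = ∂h/∂y = -0.002552.
Head at (290, 215) = 204.05 + (-0.01181)·(145) + (-0.002552)·(5) = 202.32 m.
That is lower than the 203.44 m at BH-02, so the point is downgradient.

downgradient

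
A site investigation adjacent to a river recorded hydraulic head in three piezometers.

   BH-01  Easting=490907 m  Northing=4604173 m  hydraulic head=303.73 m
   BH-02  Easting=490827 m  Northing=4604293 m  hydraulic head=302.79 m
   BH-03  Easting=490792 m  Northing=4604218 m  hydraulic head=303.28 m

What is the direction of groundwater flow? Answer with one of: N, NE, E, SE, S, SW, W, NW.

Taking BH-01 as reference: BH-02−BH-01 = (-80, 120, -0.94); BH-03−BH-01 = (-115, 45, -0.45).
Determinant of the coordinate differences = (-80)·45 − (-115)·120 = 10200.
∂h/∂x = [(-0.94)·45 − (-0.45)·120] / 10200 = +0.001147
∂h/∂y = [(-80)·(-0.45) − (-115)·(-0.94)] / 10200 = -0.007069
Flow = −∇h = (-0.001147 east, +0.007069 north), which points north.

N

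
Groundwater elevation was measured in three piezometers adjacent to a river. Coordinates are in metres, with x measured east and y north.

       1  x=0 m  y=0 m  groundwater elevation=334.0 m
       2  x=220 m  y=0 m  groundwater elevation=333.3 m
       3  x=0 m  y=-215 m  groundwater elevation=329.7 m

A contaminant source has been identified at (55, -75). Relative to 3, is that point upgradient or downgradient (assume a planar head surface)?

∂h/∂x = (333.3 − 334.0) / (220 − 0) = -0.003182
∂h/∂y = (329.7 − 334.0) / (-215 − 0) = +0.02000
Head at (55, -75) = 334.0 + (-0.003182)·(55) + (+0.02000)·(-75) = 332.32 m.
That is higher than the 329.7 m at 3, so the point is upgradient.

upgradient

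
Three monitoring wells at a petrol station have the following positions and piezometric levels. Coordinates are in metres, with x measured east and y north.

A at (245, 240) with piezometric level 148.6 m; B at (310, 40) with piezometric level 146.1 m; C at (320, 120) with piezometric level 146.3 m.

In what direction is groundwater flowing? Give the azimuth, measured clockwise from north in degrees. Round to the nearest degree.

Three-point gradient (reference A): Δ to B = (65, -200, -2.5), Δ to C = (75, -120, -2.3).
∂h/∂x = -0.02222, ∂h/∂y = +0.005278 (det = 7200).
Flow direction (−∇h) has components (+0.02222 E, -0.005278 N).
Azimuth = atan2(E, N) = atan2(+0.02222, -0.005278) = 103.4° ≈ 103°.

103°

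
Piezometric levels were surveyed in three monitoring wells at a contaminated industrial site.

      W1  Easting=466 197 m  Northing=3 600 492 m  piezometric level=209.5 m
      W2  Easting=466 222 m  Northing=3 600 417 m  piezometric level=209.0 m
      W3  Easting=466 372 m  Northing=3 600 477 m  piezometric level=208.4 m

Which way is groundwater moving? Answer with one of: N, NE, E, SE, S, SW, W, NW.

SE

Three-point gradient (reference W1): Δ to W2 = (25, -75, -0.5), Δ to W3 = (175, -15, -1.1).
∂h/∂x = -0.005882, ∂h/∂y = +0.004706 (det = 12750).
Flow = −∇h = (+0.005882 east, -0.004706 north), which points southeast.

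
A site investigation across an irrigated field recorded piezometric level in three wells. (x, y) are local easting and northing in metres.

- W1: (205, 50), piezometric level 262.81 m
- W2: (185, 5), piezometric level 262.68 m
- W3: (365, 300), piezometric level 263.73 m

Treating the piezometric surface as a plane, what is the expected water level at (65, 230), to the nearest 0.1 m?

262.4 m

With h = a·x + b·y + c and W1 as origin, the differences give:
  (-20)·a + (-45)·b = -0.13
  160·a + 250·b = +0.92
Eliminate b (×250 and ×(-45), subtract): 2200·a = 8.900 → a = ∂h/∂x = +0.004045
Back-substitute: b = ∂h/∂y = +0.001091.
h(65, 230) = 262.81 + (+0.004045)·(-140) + (+0.001091)·(180) = 262.81 -0.566 +0.196 = 262.440 m.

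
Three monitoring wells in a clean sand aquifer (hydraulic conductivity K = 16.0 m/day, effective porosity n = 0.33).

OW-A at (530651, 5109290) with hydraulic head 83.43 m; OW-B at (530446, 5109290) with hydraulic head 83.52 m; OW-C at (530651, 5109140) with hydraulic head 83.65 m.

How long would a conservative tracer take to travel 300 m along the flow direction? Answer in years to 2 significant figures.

11 years

∂h/∂x = (83.52 − 83.43) / (530446 − 530651) = -0.0004390
∂h/∂y = (83.65 − 83.43) / (5109140 − 5109290) = -0.001467
|∇h| = √(-0.0004390² + -0.001467²) = 0.001531
Seepage velocity v = K·i/n = 16.0 × 0.001531 / 0.33 = 0.07423 m/day.
t = 300 / 0.07423 = 4041 days = 11.1 years.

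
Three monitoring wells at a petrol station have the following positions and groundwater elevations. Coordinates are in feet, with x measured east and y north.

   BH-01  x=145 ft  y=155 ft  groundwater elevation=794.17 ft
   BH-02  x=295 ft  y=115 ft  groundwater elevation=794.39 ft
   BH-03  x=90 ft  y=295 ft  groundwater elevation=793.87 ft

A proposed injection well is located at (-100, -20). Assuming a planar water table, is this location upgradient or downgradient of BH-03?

upgradient

With h = a·x + b·y + c and BH-01 as origin, the differences give:
  150·a + (-40)·b = +0.22
  (-55)·a + 140·b = -0.30
Eliminate b (×140 and ×(-40), subtract): 18800·a = 18.800 → a = ∂h/∂x = +0.001000
Back-substitute: b = ∂h/∂y = -0.001750.
Head at (-100, -20) = 794.17 + (+0.001000)·(-245) + (-0.001750)·(-175) = 794.23 ft.
That is higher than the 793.87 ft at BH-03, so the point is upgradient.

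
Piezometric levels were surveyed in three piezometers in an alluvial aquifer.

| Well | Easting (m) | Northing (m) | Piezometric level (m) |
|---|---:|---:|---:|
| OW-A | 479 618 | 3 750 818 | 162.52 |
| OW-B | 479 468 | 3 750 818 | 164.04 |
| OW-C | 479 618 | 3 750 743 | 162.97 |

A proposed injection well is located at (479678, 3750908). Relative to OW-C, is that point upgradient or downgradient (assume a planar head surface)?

downgradient

∂h/∂x = (164.04 − 162.52) / (479468 − 479618) = -0.01013
∂h/∂y = (162.97 − 162.52) / (3750743 − 3750818) = -0.006000
Head at (479678, 3750908) = 162.52 + (-0.01013)·(60) + (-0.006000)·(90) = 161.37 m.
That is lower than the 162.97 m at OW-C, so the point is downgradient.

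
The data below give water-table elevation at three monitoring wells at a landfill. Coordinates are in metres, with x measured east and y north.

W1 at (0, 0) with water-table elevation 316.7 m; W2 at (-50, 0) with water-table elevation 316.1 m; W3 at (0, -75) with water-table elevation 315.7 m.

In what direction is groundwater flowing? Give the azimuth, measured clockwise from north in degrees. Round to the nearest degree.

∂h/∂x = (316.1 − 316.7) / (-50 − 0) = +0.01200
∂h/∂y = (315.7 − 316.7) / (-75 − 0) = +0.01333
Flow direction (−∇h) has components (-0.01200 E, -0.01333 N).
Azimuth = atan2(E, N) = atan2(-0.01200, -0.01333) = 222.0° ≈ 222°.

222°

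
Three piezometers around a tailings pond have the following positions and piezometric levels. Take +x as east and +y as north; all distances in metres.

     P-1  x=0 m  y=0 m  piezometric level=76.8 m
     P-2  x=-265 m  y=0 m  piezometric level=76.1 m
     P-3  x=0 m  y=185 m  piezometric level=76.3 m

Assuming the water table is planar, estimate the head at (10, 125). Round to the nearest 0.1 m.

76.5 m

∂h/∂x = (76.1 − 76.8) / (-265 − 0) = +0.002642
∂h/∂y = (76.3 − 76.8) / (185 − 0) = -0.002703
h(10, 125) = 76.8 + (+0.002642)·(10) + (-0.002703)·(125) = 76.8 +0.026 -0.338 = 76.489 m.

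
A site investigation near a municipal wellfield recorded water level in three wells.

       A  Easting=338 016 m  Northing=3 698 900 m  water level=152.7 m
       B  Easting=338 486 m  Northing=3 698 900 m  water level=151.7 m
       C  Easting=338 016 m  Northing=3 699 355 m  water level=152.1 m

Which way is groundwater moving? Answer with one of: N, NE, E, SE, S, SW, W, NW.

∂h/∂x = (151.7 − 152.7) / (338486 − 338016) = -0.002128
∂h/∂y = (152.1 − 152.7) / (3699355 − 3698900) = -0.001319
Flow = −∇h = (+0.002128 east, +0.001319 north), which points northeast.

NE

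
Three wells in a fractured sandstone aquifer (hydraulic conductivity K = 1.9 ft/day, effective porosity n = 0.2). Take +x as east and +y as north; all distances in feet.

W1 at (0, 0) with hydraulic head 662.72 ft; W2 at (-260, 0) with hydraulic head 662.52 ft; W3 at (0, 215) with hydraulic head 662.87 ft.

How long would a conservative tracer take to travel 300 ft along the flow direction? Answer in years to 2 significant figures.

∂h/∂x = (662.52 − 662.72) / (-260 − 0) = +0.0007692
∂h/∂y = (662.87 − 662.72) / (215 − 0) = +0.0006977
|∇h| = √(0.0007692² + 0.0006977²) = 0.001038
Seepage velocity v = K·i/n = 1.9 × 0.001038 / 0.2 = 0.009861 ft/day.
t = 300 / 0.009861 = 3.042e+04 days = 83.3 years.

83 years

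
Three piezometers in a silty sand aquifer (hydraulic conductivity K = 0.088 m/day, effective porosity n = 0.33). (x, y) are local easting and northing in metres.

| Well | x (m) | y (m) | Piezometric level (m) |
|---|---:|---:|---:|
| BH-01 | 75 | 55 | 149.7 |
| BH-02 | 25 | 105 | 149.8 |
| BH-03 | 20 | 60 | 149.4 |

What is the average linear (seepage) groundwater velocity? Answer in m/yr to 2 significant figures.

1.0 m/yr

Three-point gradient (reference BH-01): Δ to BH-02 = (-50, 50, +0.1), Δ to BH-03 = (-55, 5, -0.3).
∂h/∂x = +0.006200, ∂h/∂y = +0.008200 (det = 2500).
|∇h| = √(0.006200² + 0.008200²) = 0.01028
Seepage velocity v = K·i/n = 0.088 × 0.01028 / 0.33 = 0.002741 m/day = 1.001 m/yr.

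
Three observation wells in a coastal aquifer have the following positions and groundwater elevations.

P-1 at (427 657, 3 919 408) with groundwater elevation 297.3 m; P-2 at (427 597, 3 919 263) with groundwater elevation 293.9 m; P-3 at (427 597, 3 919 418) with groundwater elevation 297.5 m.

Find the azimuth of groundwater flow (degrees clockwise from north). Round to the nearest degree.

181°

With h = a·x + b·y + c and P-1 as origin, the differences give:
  (-60)·a + (-145)·b = -3.4
  (-60)·a + 10·b = +0.2
Eliminate b (×10 and ×(-145), subtract): -9300·a = -5.00 → a = ∂h/∂x = +0.0005376
Back-substitute: b = ∂h/∂y = +0.02323.
Flow direction (−∇h) has components (-0.0005376 E, -0.02323 N).
Azimuth = atan2(E, N) = atan2(-0.0005376, -0.02323) = 181.3° ≈ 181°.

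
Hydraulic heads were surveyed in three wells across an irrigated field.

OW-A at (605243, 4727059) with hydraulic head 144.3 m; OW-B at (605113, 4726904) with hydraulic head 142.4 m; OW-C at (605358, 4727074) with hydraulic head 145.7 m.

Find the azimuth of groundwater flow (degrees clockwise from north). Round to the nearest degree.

Taking OW-A as reference: OW-B−OW-A = (-130, -155, -1.9); OW-C−OW-A = (115, 15, +1.4).
Solve a·Δx + b·Δy = Δh: det = (-130)·15 − 115·(-155) = 15875.
∂h/∂x = [(-1.9)·15 − (+1.4)·(-155)] / 15875 = +0.01187
∂h/∂y = [(-130)·(+1.4) − 115·(-1.9)] / 15875 = +0.002299
Flow direction (−∇h) has components (-0.01187 E, -0.002299 N).
Azimuth = atan2(E, N) = atan2(-0.01187, -0.002299) = 259.0° ≈ 259°.

259°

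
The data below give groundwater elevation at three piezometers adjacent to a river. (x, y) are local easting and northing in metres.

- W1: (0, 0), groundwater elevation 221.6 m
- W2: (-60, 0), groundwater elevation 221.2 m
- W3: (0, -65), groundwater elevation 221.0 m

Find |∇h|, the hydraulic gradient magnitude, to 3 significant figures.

∂h/∂x = (221.2 − 221.6) / (-60 − 0) = +0.006667
∂h/∂y = (221.0 − 221.6) / (-65 − 0) = +0.009231
|∇h| = √(0.006667² + 0.009231²) = 0.01139

0.0114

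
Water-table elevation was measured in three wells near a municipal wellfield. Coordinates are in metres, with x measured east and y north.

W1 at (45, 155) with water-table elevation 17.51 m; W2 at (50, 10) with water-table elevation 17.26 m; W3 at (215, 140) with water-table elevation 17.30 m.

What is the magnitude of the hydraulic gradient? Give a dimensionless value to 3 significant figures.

Taking W1 as reference: W2−W1 = (5, -145, -0.25); W3−W1 = (170, -15, -0.21).
Determinant of the coordinate differences = 5·(-15) − 170·(-145) = 24575.
∂h/∂x = [(-0.25)·(-15) − (-0.21)·(-145)] / 24575 = -0.001086
∂h/∂y = [5·(-0.21) − 170·(-0.25)] / 24575 = +0.001687
|∇h| = √(-0.001086² + 0.001687²) = 0.002006

0.00201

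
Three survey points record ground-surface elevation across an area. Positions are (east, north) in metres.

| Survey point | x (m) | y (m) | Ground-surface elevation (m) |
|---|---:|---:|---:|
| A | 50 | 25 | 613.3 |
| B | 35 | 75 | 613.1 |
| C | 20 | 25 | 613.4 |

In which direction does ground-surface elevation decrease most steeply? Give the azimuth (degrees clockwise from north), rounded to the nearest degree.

034°

Three-point gradient (reference A): Δ to B = (-15, 50, -0.2), Δ to C = (-30, 0, +0.1).
∂z/∂x = -0.003333, ∂z/∂y = -0.005000 (det = 1500).
Steepest decrease is along −∇f: components (+0.003333 E, +0.005000 N).
Azimuth = atan2(+0.003333, +0.005000) = 33.7° ≈ 034°.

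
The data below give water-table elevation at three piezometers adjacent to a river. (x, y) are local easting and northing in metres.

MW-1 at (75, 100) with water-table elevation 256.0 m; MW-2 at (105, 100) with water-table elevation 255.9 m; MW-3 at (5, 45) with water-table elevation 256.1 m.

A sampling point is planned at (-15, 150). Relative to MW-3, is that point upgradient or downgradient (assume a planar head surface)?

With h = a·x + b·y + c and MW-1 as origin, the differences give:
  30·a + 0·b = -0.1
  (-70)·a + (-55)·b = +0.1
Eliminate b (×(-55) and ×0, subtract): -1650·a = 5.50 → a = ∂h/∂x = -0.003333
Back-substitute: b = ∂h/∂y = +0.002424.
Head at (-15, 150) = 256.0 + (-0.003333)·(-90) + (+0.002424)·(50) = 256.42 m.
That is higher than the 256.1 m at MW-3, so the point is upgradient.

upgradient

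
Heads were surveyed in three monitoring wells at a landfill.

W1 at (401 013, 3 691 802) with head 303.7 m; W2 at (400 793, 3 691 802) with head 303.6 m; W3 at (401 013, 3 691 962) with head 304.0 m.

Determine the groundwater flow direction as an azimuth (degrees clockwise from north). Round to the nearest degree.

∂h/∂x = (303.6 − 303.7) / (400793 − 401013) = +0.0004545
∂h/∂y = (304.0 − 303.7) / (3691962 − 3691802) = +0.001875
Flow direction (−∇h) has components (-0.0004545 E, -0.001875 N).
Azimuth = atan2(E, N) = atan2(-0.0004545, -0.001875) = 193.6° ≈ 194°.

194°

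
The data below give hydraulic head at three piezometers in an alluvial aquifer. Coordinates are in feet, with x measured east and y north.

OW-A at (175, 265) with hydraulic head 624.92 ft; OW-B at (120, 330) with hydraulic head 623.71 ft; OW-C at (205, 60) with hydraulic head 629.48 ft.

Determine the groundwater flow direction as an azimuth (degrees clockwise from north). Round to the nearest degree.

Taking OW-A as reference: OW-B−OW-A = (-55, 65, -1.21); OW-C−OW-A = (30, -205, +4.56).
Determinant of the coordinate differences = (-55)·(-205) − 30·65 = 9325.
∂h/∂x = [(-1.21)·(-205) − (+4.56)·65] / 9325 = -0.005185
∂h/∂y = [(-55)·(+4.56) − 30·(-1.21)] / 9325 = -0.02300
Flow direction (−∇h) has components (+0.005185 E, +0.02300 N).
Azimuth = atan2(E, N) = atan2(+0.005185, +0.02300) = 12.7° ≈ 013°.

013°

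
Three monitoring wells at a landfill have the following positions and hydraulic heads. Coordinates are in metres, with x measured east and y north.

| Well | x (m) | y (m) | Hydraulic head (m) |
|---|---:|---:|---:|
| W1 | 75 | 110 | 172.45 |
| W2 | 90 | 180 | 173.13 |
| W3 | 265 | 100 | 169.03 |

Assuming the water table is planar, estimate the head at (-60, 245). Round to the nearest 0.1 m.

Taking W1 as reference: W2−W1 = (15, 70, +0.68); W3−W1 = (190, -10, -3.42).
Solve a·Δx + b·Δy = Δh: det = 15·(-10) − 190·70 = -13450.
∂h/∂x = [(+0.68)·(-10) − (-3.42)·70] / -13450 = -0.01729
∂h/∂y = [15·(-3.42) − 190·(+0.68)] / -13450 = +0.01342
h(-60, 245) = 172.45 + (-0.01729)·(-135) + (+0.01342)·(135) = 172.45 +2.335 +1.812 = 176.596 m.

176.6 m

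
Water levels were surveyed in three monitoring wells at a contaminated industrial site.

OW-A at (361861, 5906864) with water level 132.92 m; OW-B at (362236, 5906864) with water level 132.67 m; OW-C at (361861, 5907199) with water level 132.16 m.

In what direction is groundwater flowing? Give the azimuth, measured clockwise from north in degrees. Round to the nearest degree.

016°

∂h/∂x = (132.67 − 132.92) / (362236 − 361861) = -0.0006667
∂h/∂y = (132.16 − 132.92) / (5907199 − 5906864) = -0.002269
Flow direction (−∇h) has components (+0.0006667 E, +0.002269 N).
Azimuth = atan2(E, N) = atan2(+0.0006667, +0.002269) = 16.4° ≈ 016°.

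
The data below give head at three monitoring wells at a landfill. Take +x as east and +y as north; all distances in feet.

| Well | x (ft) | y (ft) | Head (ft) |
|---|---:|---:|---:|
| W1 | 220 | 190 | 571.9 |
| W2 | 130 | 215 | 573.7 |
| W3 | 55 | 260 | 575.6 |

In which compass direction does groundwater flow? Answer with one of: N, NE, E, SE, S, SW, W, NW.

SE

With h = a·x + b·y + c and W1 as origin, the differences give:
  (-90)·a + 25·b = +1.8
  (-165)·a + 70·b = +3.7
Eliminate b (×70 and ×25, subtract): -2175·a = 33.50 → a = ∂h/∂x = -0.01540
Back-substitute: b = ∂h/∂y = +0.01655.
Flow = −∇h = (+0.01540 east, -0.01655 north), which points southeast.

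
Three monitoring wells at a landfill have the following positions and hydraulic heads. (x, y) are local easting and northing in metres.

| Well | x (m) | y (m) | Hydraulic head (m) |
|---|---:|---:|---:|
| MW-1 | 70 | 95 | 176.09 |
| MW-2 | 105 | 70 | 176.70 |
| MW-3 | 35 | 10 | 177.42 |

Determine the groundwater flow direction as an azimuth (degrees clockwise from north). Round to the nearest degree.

345°

Differences from MW-1: to MW-2 (Δx, Δy, Δh) = (35, -25, +0.61); to MW-3 = (-35, -85, +1.33).
Determinant of the coordinate differences = 35·(-85) − (-35)·(-25) = -3850.
∂h/∂x = [(+0.61)·(-85) − (+1.33)·(-25)] / -3850 = +0.004831
∂h/∂y = [35·(+1.33) − (-35)·(+0.61)] / -3850 = -0.01764
Flow direction (−∇h) has components (-0.004831 E, +0.01764 N).
Azimuth = atan2(E, N) = atan2(-0.004831, +0.01764) = 344.7° ≈ 345°.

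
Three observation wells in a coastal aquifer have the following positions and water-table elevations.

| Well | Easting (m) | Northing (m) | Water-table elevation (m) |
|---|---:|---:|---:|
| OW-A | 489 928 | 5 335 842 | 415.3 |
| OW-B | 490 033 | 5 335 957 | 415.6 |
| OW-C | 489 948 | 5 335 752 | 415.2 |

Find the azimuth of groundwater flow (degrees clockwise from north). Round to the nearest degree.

223°

With h = a·x + b·y + c and OW-A as origin, the differences give:
  105·a + 115·b = +0.3
  20·a + (-90)·b = -0.1
Eliminate b (×(-90) and ×115, subtract): -11750·a = -15.50 → a = ∂h/∂x = +0.001319
Back-substitute: b = ∂h/∂y = +0.001404.
Flow direction (−∇h) has components (-0.001319 E, -0.001404 N).
Azimuth = atan2(E, N) = atan2(-0.001319, -0.001404) = 223.2° ≈ 223°.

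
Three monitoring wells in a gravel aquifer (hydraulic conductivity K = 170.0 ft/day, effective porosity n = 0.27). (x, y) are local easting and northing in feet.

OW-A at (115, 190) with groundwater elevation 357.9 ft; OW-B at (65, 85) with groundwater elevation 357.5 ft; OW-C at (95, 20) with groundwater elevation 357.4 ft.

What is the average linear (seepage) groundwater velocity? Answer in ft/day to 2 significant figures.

Three-point gradient (reference OW-A): Δ to OW-B = (-50, -105, -0.4), Δ to OW-C = (-20, -170, -0.5).
∂h/∂x = +0.002422, ∂h/∂y = +0.002656 (det = 6400).
|∇h| = √(0.002422² + 0.002656²) = 0.003594
Seepage velocity v = K·i/n = 170.0 × 0.003594 / 0.27 = 2.263 ft/day.

2.3 ft/day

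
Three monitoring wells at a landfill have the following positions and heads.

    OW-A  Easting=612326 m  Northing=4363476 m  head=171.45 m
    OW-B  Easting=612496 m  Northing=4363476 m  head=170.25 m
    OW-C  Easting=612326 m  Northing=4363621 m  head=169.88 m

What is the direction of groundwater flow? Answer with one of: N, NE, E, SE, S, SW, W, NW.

NE

∂h/∂x = (170.25 − 171.45) / (612496 − 612326) = -0.007059
∂h/∂y = (169.88 − 171.45) / (4363621 − 4363476) = -0.01083
Flow = −∇h = (+0.007059 east, +0.01083 north), which points northeast.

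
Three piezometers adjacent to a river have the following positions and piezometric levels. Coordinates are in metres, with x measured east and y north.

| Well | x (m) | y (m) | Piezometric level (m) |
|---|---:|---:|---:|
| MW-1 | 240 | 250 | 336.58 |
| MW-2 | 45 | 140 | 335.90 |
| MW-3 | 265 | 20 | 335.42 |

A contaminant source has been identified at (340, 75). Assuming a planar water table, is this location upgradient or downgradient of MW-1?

Taking MW-1 as reference: MW-2−MW-1 = (-195, -110, -0.68); MW-3−MW-1 = (25, -230, -1.16).
Determinant of the coordinate differences = (-195)·(-230) − 25·(-110) = 47600.
∂h/∂x = [(-0.68)·(-230) − (-1.16)·(-110)] / 47600 = +0.0006050
∂h/∂y = [(-195)·(-1.16) − 25·(-0.68)] / 47600 = +0.005109
Head at (340, 75) = 336.58 + (+0.0006050)·(100) + (+0.005109)·(-175) = 335.75 m.
That is lower than the 336.58 m at MW-1, so the point is downgradient.

downgradient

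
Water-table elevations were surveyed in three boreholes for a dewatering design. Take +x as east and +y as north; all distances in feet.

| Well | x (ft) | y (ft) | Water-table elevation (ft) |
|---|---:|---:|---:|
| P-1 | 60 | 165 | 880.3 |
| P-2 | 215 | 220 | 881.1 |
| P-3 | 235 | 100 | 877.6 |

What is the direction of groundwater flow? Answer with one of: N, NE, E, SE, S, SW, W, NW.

S

Differences from P-1: to P-2 (Δx, Δy, Δh) = (155, 55, +0.8); to P-3 = (175, -65, -2.7).
Solve a·Δx + b·Δy = Δh: det = 155·(-65) − 175·55 = -19700.
∂h/∂x = [(+0.8)·(-65) − (-2.7)·55] / -19700 = -0.004898
∂h/∂y = [155·(-2.7) − 175·(+0.8)] / -19700 = +0.02835
Flow = −∇h = (+0.004898 east, -0.02835 north), which points south.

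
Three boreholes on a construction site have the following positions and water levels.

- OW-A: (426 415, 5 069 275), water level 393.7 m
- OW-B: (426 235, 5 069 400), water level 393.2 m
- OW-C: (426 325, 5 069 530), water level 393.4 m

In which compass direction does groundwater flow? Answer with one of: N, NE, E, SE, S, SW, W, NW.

W

Taking OW-A as reference: OW-B−OW-A = (-180, 125, -0.5); OW-C−OW-A = (-90, 255, -0.3).
Determinant of the coordinate differences = (-180)·255 − (-90)·125 = -34650.
∂h/∂x = [(-0.5)·255 − (-0.3)·125] / -34650 = +0.002597
∂h/∂y = [(-180)·(-0.3) − (-90)·(-0.5)] / -34650 = -0.0002597
Flow = −∇h = (-0.002597 east, +0.0002597 north), which points west.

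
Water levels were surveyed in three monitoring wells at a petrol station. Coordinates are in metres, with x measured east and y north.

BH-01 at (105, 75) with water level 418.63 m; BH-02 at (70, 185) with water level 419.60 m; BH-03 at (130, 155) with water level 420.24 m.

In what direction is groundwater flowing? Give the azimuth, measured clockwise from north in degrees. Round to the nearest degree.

With h = a·x + b·y + c and BH-01 as origin, the differences give:
  (-35)·a + 110·b = +0.97
  25·a + 80·b = +1.61
Eliminate b (×80 and ×110, subtract): -5550·a = -99.500 → a = ∂h/∂x = +0.01793
Back-substitute: b = ∂h/∂y = +0.01452.
Flow direction (−∇h) has components (-0.01793 E, -0.01452 N).
Azimuth = atan2(E, N) = atan2(-0.01793, -0.01452) = 231.0° ≈ 231°.

231°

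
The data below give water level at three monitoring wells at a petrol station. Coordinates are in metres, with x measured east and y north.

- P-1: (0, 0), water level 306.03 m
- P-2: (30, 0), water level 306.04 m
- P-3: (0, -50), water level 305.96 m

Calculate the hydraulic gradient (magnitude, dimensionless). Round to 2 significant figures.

∂h/∂x = (306.04 − 306.03) / (30 − 0) = +0.0003333
∂h/∂y = (305.96 − 306.03) / (-50 − 0) = +0.001400
|∇h| = √(0.0003333² + 0.001400²) = 0.001439

0.0014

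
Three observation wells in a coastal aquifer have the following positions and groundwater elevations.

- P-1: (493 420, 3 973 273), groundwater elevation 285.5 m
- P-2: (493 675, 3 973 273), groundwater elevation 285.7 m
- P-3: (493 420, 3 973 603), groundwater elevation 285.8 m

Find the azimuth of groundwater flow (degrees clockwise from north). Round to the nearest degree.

221°

∂h/∂x = (285.7 − 285.5) / (493675 − 493420) = +0.0007843
∂h/∂y = (285.8 − 285.5) / (3973603 − 3973273) = +0.0009091
Flow direction (−∇h) has components (-0.0007843 E, -0.0009091 N).
Azimuth = atan2(E, N) = atan2(-0.0007843, -0.0009091) = 220.8° ≈ 221°.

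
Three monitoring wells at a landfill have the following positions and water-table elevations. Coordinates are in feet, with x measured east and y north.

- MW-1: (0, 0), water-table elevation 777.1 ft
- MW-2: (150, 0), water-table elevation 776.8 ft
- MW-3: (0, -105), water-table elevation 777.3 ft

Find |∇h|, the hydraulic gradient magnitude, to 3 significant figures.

0.00276

∂h/∂x = (776.8 − 777.1) / (150 − 0) = -0.002000
∂h/∂y = (777.3 − 777.1) / (-105 − 0) = -0.001905
|∇h| = √(-0.002000² + -0.001905²) = 0.002762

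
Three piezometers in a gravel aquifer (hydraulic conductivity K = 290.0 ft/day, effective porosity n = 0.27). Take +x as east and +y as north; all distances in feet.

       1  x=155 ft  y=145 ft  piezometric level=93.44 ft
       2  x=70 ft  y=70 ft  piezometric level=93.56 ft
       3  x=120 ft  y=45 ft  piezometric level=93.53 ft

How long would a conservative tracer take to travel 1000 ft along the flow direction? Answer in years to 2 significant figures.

2.4 years

With h = a·x + b·y + c and 1 as origin, the differences give:
  (-85)·a + (-75)·b = +0.12
  (-35)·a + (-100)·b = +0.09
Eliminate b (×(-100) and ×(-75), subtract): 5875·a = -5.250 → a = ∂h/∂x = -0.0008936
Back-substitute: b = ∂h/∂y = -0.0005872.
|∇h| = √(-0.0008936² + -0.0005872²) = 0.001069
Seepage velocity v = K·i/n = 290.0 × 0.001069 / 0.27 = 1.148 ft/day.
t = 1000 / 1.148 = 871.1 days = 2.38 years.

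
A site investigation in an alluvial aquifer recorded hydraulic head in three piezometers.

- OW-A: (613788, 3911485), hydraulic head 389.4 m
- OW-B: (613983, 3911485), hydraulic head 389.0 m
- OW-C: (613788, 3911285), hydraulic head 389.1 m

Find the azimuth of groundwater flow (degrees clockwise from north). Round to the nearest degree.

126°

∂h/∂x = (389.0 − 389.4) / (613983 − 613788) = -0.002051
∂h/∂y = (389.1 − 389.4) / (3911285 − 3911485) = +0.001500
Flow direction (−∇h) has components (+0.002051 E, -0.001500 N).
Azimuth = atan2(E, N) = atan2(+0.002051, -0.001500) = 126.2° ≈ 126°.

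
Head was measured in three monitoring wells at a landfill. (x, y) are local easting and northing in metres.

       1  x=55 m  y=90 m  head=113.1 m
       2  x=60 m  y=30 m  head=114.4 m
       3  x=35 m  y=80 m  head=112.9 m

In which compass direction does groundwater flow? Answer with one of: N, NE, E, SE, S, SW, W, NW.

Differences from 1: to 2 (Δx, Δy, Δh) = (5, -60, +1.3); to 3 = (-20, -10, -0.2).
Determinant of the coordinate differences = 5·(-10) − (-20)·(-60) = -1250.
∂h/∂x = [(+1.3)·(-10) − (-0.2)·(-60)] / -1250 = +0.02000
∂h/∂y = [5·(-0.2) − (-20)·(+1.3)] / -1250 = -0.02000
Flow = −∇h = (-0.02000 east, +0.02000 north), which points northwest.

NW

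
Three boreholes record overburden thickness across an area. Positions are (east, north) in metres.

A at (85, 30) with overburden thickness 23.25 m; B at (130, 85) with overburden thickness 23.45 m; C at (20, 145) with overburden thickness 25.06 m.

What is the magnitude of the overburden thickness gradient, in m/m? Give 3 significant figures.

Differences from A: to B (Δx, Δy, Δh) = (45, 55, +0.20); to C = (-65, 115, +1.81).
Solve a·Δx + b·Δy = Δd: det = 45·115 − (-65)·55 = 8750.
∂d/∂x = [(+0.20)·115 − (+1.81)·55] / 8750 = -0.008749
∂d/∂y = [45·(+1.81) − (-65)·(+0.20)] / 8750 = +0.01079
|∇f| = √(-0.008749² + 0.01079²) = 0.01389 m/m

0.0139 m/m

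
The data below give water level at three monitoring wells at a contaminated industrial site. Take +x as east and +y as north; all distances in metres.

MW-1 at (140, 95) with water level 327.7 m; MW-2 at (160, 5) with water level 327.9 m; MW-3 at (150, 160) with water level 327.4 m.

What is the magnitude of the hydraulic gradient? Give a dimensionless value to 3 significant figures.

With h = a·x + b·y + c and MW-1 as origin, the differences give:
  20·a + (-90)·b = +0.2
  10·a + 65·b = -0.3
Eliminate b (×65 and ×(-90), subtract): 2200·a = -14.00 → a = ∂h/∂x = -0.006364
Back-substitute: b = ∂h/∂y = -0.003636.
|∇h| = √(-0.006364² + -0.003636²) = 0.007329

0.00733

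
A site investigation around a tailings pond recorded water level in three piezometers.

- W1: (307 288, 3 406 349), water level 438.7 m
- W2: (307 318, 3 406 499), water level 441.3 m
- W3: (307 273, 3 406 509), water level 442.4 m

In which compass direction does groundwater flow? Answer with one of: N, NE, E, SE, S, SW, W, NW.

Three-point gradient (reference W1): Δ to W2 = (30, 150, +2.6), Δ to W3 = (-15, 160, +3.7).
∂h/∂x = -0.01972, ∂h/∂y = +0.02128 (det = 7050).
Flow = −∇h = (+0.01972 east, -0.02128 north), which points southeast.

SE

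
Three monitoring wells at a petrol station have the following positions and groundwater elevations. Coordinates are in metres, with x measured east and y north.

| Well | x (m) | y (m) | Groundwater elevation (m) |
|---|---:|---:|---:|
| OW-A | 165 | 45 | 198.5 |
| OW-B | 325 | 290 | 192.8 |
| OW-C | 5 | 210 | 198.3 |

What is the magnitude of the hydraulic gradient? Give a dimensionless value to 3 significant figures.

Three-point gradient (reference OW-A): Δ to OW-B = (160, 245, -5.7), Δ to OW-C = (-160, 165, -0.2).
∂h/∂x = -0.01359, ∂h/∂y = -0.01439 (det = 65600).
|∇h| = √(-0.01359² + -0.01439²) = 0.01979

0.0198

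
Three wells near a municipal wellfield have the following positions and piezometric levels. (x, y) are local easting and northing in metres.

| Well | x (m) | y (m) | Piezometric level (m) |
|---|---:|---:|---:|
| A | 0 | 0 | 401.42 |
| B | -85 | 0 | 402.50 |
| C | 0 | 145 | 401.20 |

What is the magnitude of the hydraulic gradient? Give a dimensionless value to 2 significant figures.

∂h/∂x = (402.50 − 401.42) / (-85 − 0) = -0.01271
∂h/∂y = (401.20 − 401.42) / (145 − 0) = -0.001517
|∇h| = √(-0.01271² + -0.001517²) = 0.0128

0.013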